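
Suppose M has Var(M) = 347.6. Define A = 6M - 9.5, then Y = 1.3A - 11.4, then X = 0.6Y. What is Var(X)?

Var(A) = 6²·347.6 = 12513.6.
Var(Y) = 1.3²·12513.6 = 21147.984.
Var(X) = 0.6²·21147.984 = 7613.27424.

Var(X) = 7613.27424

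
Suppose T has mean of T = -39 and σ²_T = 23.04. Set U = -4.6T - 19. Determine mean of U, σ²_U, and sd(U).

mean of U = 160.4, σ²_U = 487.5264, sd(U) = 22.08

U = -4.6T - 19 is linear with a = -4.6, b = -19.
mean of U = a·mean of T + b = (-4.6)·(-39) + (-19) = 160.4.
σ²_U = a²·σ²_T = (-4.6)²·23.04 = 487.5264 (the additive constant -19 does not affect variance).
sd(T) = √23.04 = 4.8.
sd(U) = |a|·sd(T) = |-4.6|·4.8 = 22.08.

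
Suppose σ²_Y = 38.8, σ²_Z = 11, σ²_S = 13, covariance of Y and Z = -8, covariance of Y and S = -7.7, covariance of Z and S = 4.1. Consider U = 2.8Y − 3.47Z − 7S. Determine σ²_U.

σ²_U = 1730.1159

σ²_U = a²·σ²_Y + b²·σ²_Z + c²·σ²_S + 2ab·covariance of Y and Z + 2ac·covariance of Y and S + 2bc·covariance of Z and S, with a = 2.8, b = -3.47, c = -7.
= 304.192 + 132.4499 + 637 + 155.456 + 301.84 + 199.178
= 1730.1159.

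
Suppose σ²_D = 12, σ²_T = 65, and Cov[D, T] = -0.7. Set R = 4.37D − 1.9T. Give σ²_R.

σ²_R = a²·σ²_D + b²·σ²_T + 2ab·Cov[D, T] with a = 4.37, b = -1.9.
= 4.37²·12 + (-1.9)²·65 + 2·4.37·(-1.9)·(-0.7)
= 229.1628 + 234.65 + 11.6242 = 475.437.

σ²_R = 475.437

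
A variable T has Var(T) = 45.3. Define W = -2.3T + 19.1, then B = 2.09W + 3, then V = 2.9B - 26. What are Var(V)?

Var(V) = 8803.237973277

Var(W) = (-2.3)²·45.3 = 239.637.
Var(B) = 2.09²·239.637 = 1046.7583797.
Var(V) = 2.9²·1046.7583797 = 8803.237973277.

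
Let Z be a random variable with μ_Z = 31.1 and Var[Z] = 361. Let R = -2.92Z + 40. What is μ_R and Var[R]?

μ_R = -50.812, Var[R] = 3078.0304

R = -2.92Z + 40 is linear with a = -2.92, b = 40.
μ_R = a·μ_Z + b = (-2.92)·31.1 + 40 = -50.812.
Var[R] = a²·Var[Z] = (-2.92)²·361 = 3078.0304 (the additive constant 40 does not affect variance).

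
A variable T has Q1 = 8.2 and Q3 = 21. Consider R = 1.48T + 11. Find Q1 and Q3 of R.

a = 1.48 > 0: Q1(R) = a·Q1(T)+b = 23.136, Q3(R) = a·Q3(T)+b = 42.08.

Q1(R) = 23.136, Q3(R) = 42.08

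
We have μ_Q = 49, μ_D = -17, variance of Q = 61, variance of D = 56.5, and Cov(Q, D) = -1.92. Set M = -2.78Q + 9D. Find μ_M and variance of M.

μ_M = (-2.78)·μ_Q + 9·μ_D = (-2.78)·49 + 9·(-17) = -289.22.
variance of M = a²·variance of Q + b²·variance of D + 2ab·Cov(Q, D) with a = -2.78, b = 9.
= (-2.78)²·61 + 9²·56.5 + 2·(-2.78)·9·(-1.92)
= 471.4324 + 4576.5 + 96.0768 = 5144.0092.

μ_M = -289.22, variance of M = 5144.0092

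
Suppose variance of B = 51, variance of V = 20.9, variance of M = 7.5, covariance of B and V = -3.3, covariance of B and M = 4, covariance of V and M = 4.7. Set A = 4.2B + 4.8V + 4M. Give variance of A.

variance of A = a²·variance of B + b²·variance of V + c²·variance of M + 2ab·covariance of B and V + 2ac·covariance of B and M + 2bc·covariance of V and M, with a = 4.2, b = 4.8, c = 4.
= 899.64 + 481.536 + 120 + (-133.056) + 134.4 + 180.48
= 1683.

variance of A = 1683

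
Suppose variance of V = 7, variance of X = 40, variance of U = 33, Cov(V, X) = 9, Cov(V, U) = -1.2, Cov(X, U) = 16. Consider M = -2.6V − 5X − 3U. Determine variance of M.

variance of M = a²·variance of V + b²·variance of X + c²·variance of U + 2ab·Cov(V, X) + 2ac·Cov(V, U) + 2bc·Cov(X, U), with a = -2.6, b = -5, c = -3.
= 47.32 + 1000 + 297 + 234 + (-18.72) + 480
= 2039.6.

variance of M = 2039.6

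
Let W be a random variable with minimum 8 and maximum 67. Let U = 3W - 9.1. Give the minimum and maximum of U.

a = 3 > 0, so min(U) = a·min(W)+b = 3·8 + (-9.1) = 14.9 and max(U) = 3·67 + (-9.1) = 191.9.

min(U) = 14.9, max(U) = 191.9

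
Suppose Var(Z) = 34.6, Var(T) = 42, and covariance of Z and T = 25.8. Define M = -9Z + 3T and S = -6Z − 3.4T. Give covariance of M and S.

By bilinearity, covariance of M and S = ac·Var(Z) + bd·Var(T) + (ad+bc)·covariance of Z and T, with a=-9, b=3, c=-6, d=-3.4.
ac·Var(Z) = (-9)·(-6)·34.6 = 1868.4
bd·Var(T) = 3·(-3.4)·42 = -428.4
(ad+bc)·covariance of Z and T = (12.6)·25.8 = 325.08
covariance of M and S = 1868.4 + (-428.4) + 325.08 = 1765.08.

covariance of M and S = 1765.08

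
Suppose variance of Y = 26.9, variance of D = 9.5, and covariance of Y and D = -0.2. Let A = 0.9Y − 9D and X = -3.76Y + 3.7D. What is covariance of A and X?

covariance of A and X = -414.8136

By bilinearity, covariance of A and X = ac·variance of Y + bd·variance of D + (ad+bc)·covariance of Y and D, with a=0.9, b=-9, c=-3.76, d=3.7.
ac·variance of Y = 0.9·(-3.76)·26.9 = -91.0296
bd·variance of D = (-9)·3.7·9.5 = -316.35
(ad+bc)·covariance of Y and D = (37.17)·(-0.2) = -7.434
covariance of A and X = -91.0296 + (-316.35) + (-7.434) = -414.8136.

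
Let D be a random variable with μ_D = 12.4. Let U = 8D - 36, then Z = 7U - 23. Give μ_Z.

μ_Z = 419.4

μ_U = 8·12.4 + (-36) = 63.2.
μ_Z = 7·63.2 + (-23) = 419.4.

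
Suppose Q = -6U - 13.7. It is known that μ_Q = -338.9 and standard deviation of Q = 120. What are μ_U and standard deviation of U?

μ_U = 54.2, standard deviation of U = 20

From Q = -6U - 13.7: μ_Q = a·μ_U + b, so μ_U = (μ_Q − b)/a = (-338.9 − (-13.7))/(-6) = 54.2.
standard deviation of Q = |a|·standard deviation of U, so standard deviation of U = 120/|-6| = 20.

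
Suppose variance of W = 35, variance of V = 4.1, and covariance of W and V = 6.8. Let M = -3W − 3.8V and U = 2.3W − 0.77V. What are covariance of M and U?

By bilinearity, covariance of M and U = ac·variance of W + bd·variance of V + (ad+bc)·covariance of W and V, with a=-3, b=-3.8, c=2.3, d=-0.77.
ac·variance of W = (-3)·2.3·35 = -241.5
bd·variance of V = (-3.8)·(-0.77)·4.1 = 11.9966
(ad+bc)·covariance of W and V = (-6.43)·6.8 = -43.724
covariance of M and U = -241.5 + 11.9966 + (-43.724) = -273.2274.

covariance of M and U = -273.2274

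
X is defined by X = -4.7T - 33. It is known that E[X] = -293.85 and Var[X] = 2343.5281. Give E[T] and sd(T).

E[T] = 55.5, sd(T) = 10.3

From X = -4.7T - 33: E[X] = a·E[T] + b, so E[T] = (E[X] − b)/a = (-293.85 − (-33))/(-4.7) = 55.5.
sd(X) = √2343.5281 = 48.41.
sd(X) = |a|·sd(T), so sd(T) = 48.41/|-4.7| = 10.3.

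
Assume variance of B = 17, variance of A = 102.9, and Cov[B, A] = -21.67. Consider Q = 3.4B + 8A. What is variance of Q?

variance of Q = a²·variance of B + b²·variance of A + 2ab·Cov[B, A] with a = 3.4, b = 8.
= 3.4²·17 + 8²·102.9 + 2·3.4·8·(-21.67)
= 196.52 + 6585.6 + (-1178.848) = 5603.272.

variance of Q = 5603.272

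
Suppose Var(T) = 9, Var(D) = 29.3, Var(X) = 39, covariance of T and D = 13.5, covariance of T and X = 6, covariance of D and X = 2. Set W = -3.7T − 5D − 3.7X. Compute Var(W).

Var(W) = 2127.4

Var(W) = a²·Var(T) + b²·Var(D) + c²·Var(X) + 2ab·covariance of T and D + 2ac·covariance of T and X + 2bc·covariance of D and X, with a = -3.7, b = -5, c = -3.7.
= 123.21 + 732.5 + 533.91 + 499.5 + 164.28 + 74
= 2127.4.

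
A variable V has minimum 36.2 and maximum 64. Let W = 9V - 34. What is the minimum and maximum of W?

min(W) = 291.8, max(W) = 542

a = 9 > 0, so min(W) = a·min(V)+b = 9·36.2 + (-34) = 291.8 and max(W) = 9·64 + (-34) = 542.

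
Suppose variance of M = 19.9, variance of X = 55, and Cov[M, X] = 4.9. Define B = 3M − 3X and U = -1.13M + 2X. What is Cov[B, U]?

Cov[B, U] = -351.45

By bilinearity, Cov[B, U] = ac·variance of M + bd·variance of X + (ad+bc)·Cov[M, X], with a=3, b=-3, c=-1.13, d=2.
ac·variance of M = 3·(-1.13)·19.9 = -67.461
bd·variance of X = (-3)·2·55 = -330
(ad+bc)·Cov[M, X] = (9.39)·4.9 = 46.011
Cov[B, U] = -67.461 + (-330) + 46.011 = -351.45.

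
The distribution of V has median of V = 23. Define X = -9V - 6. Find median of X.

median of X = -213

A linear map preserves order up to sign, so median of X = a·median of V + b = (-9)·23 + (-6) = -213.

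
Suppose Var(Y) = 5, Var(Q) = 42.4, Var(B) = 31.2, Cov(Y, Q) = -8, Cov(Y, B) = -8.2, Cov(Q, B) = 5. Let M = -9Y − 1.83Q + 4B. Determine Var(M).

Var(M) = 1299.87336

Var(M) = a²·Var(Y) + b²·Var(Q) + c²·Var(B) + 2ab·Cov(Y, Q) + 2ac·Cov(Y, B) + 2bc·Cov(Q, B), with a = -9, b = -1.83, c = 4.
= 405 + 141.99336 + 499.2 + (-263.52) + 590.4 + (-73.2)
= 1299.87336.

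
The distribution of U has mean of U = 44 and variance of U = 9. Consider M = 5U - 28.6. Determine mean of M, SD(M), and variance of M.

M = 5U - 28.6 is linear with a = 5, b = -28.6.
mean of M = a·mean of U + b = 5·44 + (-28.6) = 191.4.
SD(U) = √9 = 3.
SD(M) = |a|·SD(U) = |5|·3 = 15.
variance of M = a²·variance of U = 5²·9 = 225 (the additive constant -28.6 does not affect variance).

mean of M = 191.4, SD(M) = 15, variance of M = 225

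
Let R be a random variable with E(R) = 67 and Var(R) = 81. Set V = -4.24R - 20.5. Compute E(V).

V = -4.24R - 20.5 is linear with a = -4.24, b = -20.5.
E(V) = a·E(R) + b = (-4.24)·67 + (-20.5) = -304.58.

E(V) = -304.58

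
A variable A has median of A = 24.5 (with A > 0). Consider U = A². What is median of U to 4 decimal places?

A² is monotone on this domain, so median of U = square(24.5) = 600.25.

median of U = 600.25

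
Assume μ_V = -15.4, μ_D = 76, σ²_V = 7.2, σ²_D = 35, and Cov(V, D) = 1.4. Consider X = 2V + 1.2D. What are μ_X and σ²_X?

μ_X = 2·μ_V + 1.2·μ_D = 2·(-15.4) + 1.2·76 = 60.4.
σ²_X = a²·σ²_V + b²·σ²_D + 2ab·Cov(V, D) with a = 2, b = 1.2.
= 2²·7.2 + 1.2²·35 + 2·2·1.2·1.4
= 28.8 + 50.4 + 6.72 = 85.92.

μ_X = 60.4, σ²_X = 85.92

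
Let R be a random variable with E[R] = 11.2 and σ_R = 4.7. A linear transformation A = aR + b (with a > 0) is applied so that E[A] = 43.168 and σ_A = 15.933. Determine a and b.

σ_A = a·σ_R (a > 0), so a = 15.933/4.7 = 3.39.
E[A] = a·E[R] + b, so b = 43.168 − 3.39·11.2 = 5.2.

a = 3.39, b = 5.2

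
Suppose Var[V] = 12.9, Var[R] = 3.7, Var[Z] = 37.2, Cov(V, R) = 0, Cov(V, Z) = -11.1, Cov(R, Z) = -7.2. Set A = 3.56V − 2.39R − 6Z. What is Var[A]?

Var[A] = 1791.52021

Var[A] = a²·Var[V] + b²·Var[R] + c²·Var[Z] + 2ab·Cov(V, R) + 2ac·Cov(V, Z) + 2bc·Cov(R, Z), with a = 3.56, b = -2.39, c = -6.
= 163.48944 + 21.13477 + 1339.2 + 0 + 474.192 + (-206.496)
= 1791.52021.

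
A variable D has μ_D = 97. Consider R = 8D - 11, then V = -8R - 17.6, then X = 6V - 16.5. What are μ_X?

μ_R = 8·97 + (-11) = 765.
μ_V = (-8)·765 + (-17.6) = -6137.6.
μ_X = 6·(-6137.6) + (-16.5) = -36842.1.

μ_X = -36842.1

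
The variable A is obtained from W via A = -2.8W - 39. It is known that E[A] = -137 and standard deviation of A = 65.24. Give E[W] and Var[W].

From A = -2.8W - 39: E[A] = a·E[W] + b, so E[W] = (E[A] − b)/a = (-137 − (-39))/(-2.8) = 35.
Var[A] = 65.24² = 4256.2576.
Var[A] = a²·Var[W], so Var[W] = 4256.2576/(-2.8)² = 542.89.

E[W] = 35, Var[W] = 542.89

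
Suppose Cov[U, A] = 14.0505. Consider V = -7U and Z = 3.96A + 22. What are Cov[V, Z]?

Cov[V, Z] = -389.47986

Cov[V, Z] = a·c·Cov[U, A] = (-7)·3.96·14.0505 = -389.47986. Additive constants drop out.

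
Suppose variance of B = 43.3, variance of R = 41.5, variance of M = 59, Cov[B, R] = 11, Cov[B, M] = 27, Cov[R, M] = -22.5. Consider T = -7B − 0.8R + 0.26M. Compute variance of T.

variance of T = 2186.5284

variance of T = a²·variance of B + b²·variance of R + c²·variance of M + 2ab·Cov[B, R] + 2ac·Cov[B, M] + 2bc·Cov[R, M], with a = -7, b = -0.8, c = 0.26.
= 2121.7 + 26.56 + 3.9884 + 123.2 + (-98.28) + 9.36
= 2186.5284.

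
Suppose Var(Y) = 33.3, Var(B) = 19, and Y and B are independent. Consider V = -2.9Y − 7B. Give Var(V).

Var(V) = a²·Var(Y) + b²·Var(B) + 2ab·Cov[Y, B] with a = -2.9, b = -7.
Independence gives Cov[Y, B] = 0.
= (-2.9)²·33.3 + (-7)²·19 + 2·(-2.9)·(-7)·0
= 280.053 + 931 + 0 = 1211.053.

Var(V) = 1211.053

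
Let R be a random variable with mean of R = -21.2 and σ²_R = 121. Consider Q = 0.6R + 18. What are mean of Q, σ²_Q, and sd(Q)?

mean of Q = 5.28, σ²_Q = 43.56, sd(Q) = 6.6

Q = 0.6R + 18 is linear with a = 0.6, b = 18.
mean of Q = a·mean of R + b = 0.6·(-21.2) + 18 = 5.28.
σ²_Q = a²·σ²_R = 0.6²·121 = 43.56 (the additive constant 18 does not affect variance).
sd(R) = √121 = 11.
sd(Q) = |a|·sd(R) = |0.6|·11 = 6.6.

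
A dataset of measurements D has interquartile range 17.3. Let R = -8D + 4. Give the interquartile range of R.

Under R = aD + b, IQR(R) = |a|·IQR(D) = |-8|·17.3 = 138.4 (shifts cancel; spread scales by |a|).

IQR(R) = 138.4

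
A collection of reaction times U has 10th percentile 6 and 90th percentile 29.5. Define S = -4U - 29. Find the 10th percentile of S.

10th percentile of S = -147

Since a = -4 < 0 the transformation is decreasing, reversing order: the 10th percentile of S corresponds to the 90th percentile of U.
So P_{10}(S) = a·P_{90}(U) + b = (-4)·29.5 + (-29) = -147.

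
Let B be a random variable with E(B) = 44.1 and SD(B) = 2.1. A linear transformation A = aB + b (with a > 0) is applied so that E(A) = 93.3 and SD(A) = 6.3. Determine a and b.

a = 3, b = -39

SD(A) = a·SD(B) (a > 0), so a = 6.3/2.1 = 3.
E(A) = a·E(B) + b, so b = 93.3 − 3·44.1 = -39.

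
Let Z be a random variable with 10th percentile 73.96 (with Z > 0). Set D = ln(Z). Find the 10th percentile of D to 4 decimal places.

ln(Z) is increasing, so P_{10}(D) = g(P_{10}(Z)) ≈ 4.3035.

10th percentile of D = 4.3035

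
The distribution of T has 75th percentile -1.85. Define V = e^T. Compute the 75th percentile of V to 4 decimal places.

75th percentile of V = 0.1572

e^T is increasing, so P_{75}(V) = g(P_{75}(T)) ≈ 0.1572.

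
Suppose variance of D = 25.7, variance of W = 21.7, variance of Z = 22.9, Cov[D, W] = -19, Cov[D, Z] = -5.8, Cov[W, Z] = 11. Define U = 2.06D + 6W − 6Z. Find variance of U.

variance of U = 596.35652

variance of U = a²·variance of D + b²·variance of W + c²·variance of Z + 2ab·Cov[D, W] + 2ac·Cov[D, Z] + 2bc·Cov[W, Z], with a = 2.06, b = 6, c = -6.
= 109.06052 + 781.2 + 824.4 + (-469.68) + 143.376 + (-792)
= 596.35652.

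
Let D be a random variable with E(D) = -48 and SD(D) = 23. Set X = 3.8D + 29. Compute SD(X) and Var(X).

SD(X) = 87.4, Var(X) = 7638.76

X = 3.8D + 29 is linear with a = 3.8, b = 29.
SD(X) = |a|·SD(D) = |3.8|·23 = 87.4.
Var(D) = 23² = 529.
Var(X) = a²·Var(D) = 3.8²·529 = 7638.76 (the additive constant 29 does not affect variance).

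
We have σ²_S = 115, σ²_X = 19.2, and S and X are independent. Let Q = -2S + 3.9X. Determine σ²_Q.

σ²_Q = 752.032

σ²_Q = a²·σ²_S + b²·σ²_X + 2ab·Cov[S, X] with a = -2, b = 3.9.
Independence gives Cov[S, X] = 0.
= (-2)²·115 + 3.9²·19.2 + 2·(-2)·3.9·0
= 460 + 292.032 + 0 = 752.032.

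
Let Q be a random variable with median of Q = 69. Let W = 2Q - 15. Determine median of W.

A linear map preserves order up to sign, so median of W = a·median of Q + b = 2·69 + (-15) = 123.

median of W = 123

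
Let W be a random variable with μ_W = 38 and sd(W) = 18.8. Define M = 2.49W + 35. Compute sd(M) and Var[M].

M = 2.49W + 35 is linear with a = 2.49, b = 35.
sd(M) = |a|·sd(W) = |2.49|·18.8 = 46.812.
Var[W] = 18.8² = 353.44.
Var[M] = a²·Var[W] = 2.49²·353.44 = 2191.363344 (the additive constant 35 does not affect variance).

sd(M) = 46.812, Var[M] = 2191.363344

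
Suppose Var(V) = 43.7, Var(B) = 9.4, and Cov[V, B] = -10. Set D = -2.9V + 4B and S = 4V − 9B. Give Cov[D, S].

By bilinearity, Cov[D, S] = ac·Var(V) + bd·Var(B) + (ad+bc)·Cov[V, B], with a=-2.9, b=4, c=4, d=-9.
ac·Var(V) = (-2.9)·4·43.7 = -506.92
bd·Var(B) = 4·(-9)·9.4 = -338.4
(ad+bc)·Cov[V, B] = (42.1)·(-10) = -421
Cov[D, S] = -506.92 + (-338.4) + (-421) = -1266.32.

Cov[D, S] = -1266.32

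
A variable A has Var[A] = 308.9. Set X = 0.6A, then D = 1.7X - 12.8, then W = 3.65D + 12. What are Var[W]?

Var[W] = 4281.5791881

Var[X] = 0.6²·308.9 = 111.204.
Var[D] = 1.7²·111.204 = 321.37956.
Var[W] = 3.65²·321.37956 = 4281.5791881.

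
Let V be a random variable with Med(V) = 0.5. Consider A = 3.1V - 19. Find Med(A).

Med(A) = -17.45

A linear map preserves order up to sign, so Med(A) = a·Med(V) + b = 3.1·0.5 + (-19) = -17.45.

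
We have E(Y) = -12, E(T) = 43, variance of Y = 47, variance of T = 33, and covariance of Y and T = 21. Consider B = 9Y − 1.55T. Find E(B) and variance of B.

E(B) = 9·E(Y) + (-1.55)·E(T) = 9·(-12) + (-1.55)·43 = -174.65.
variance of B = a²·variance of Y + b²·variance of T + 2ab·covariance of Y and T with a = 9, b = -1.55.
= 9²·47 + (-1.55)²·33 + 2·9·(-1.55)·21
= 3807 + 79.2825 + (-585.9) = 3300.3825.

E(B) = -174.65, variance of B = 3300.3825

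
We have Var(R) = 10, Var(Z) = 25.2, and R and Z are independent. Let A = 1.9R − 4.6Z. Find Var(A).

Var(A) = 569.332

Var(A) = a²·Var(R) + b²·Var(Z) + 2ab·Cov(R, Z) with a = 1.9, b = -4.6.
Independence gives Cov(R, Z) = 0.
= 1.9²·10 + (-4.6)²·25.2 + 2·1.9·(-4.6)·0
= 36.1 + 533.232 + 0 = 569.332.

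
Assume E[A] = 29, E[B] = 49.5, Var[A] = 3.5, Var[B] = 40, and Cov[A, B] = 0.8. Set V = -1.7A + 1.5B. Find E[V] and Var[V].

E[V] = 24.95, Var[V] = 96.035

E[V] = (-1.7)·E[A] + 1.5·E[B] = (-1.7)·29 + 1.5·49.5 = 24.95.
Var[V] = a²·Var[A] + b²·Var[B] + 2ab·Cov[A, B] with a = -1.7, b = 1.5.
= (-1.7)²·3.5 + 1.5²·40 + 2·(-1.7)·1.5·0.8
= 10.115 + 90 + (-4.08) = 96.035.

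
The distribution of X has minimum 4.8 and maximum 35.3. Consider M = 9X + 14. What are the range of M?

Range of X = 35.3 − 4.8 = 30.5.
Range(M) = |a|·Range(X) = |9|·30.5 = 274.5.

Range(M) = 274.5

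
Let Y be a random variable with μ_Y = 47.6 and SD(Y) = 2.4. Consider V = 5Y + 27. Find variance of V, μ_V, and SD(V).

V = 5Y + 27 is linear with a = 5, b = 27.
variance of Y = 2.4² = 5.76.
variance of V = a²·variance of Y = 5²·5.76 = 144 (the additive constant 27 does not affect variance).
μ_V = a·μ_Y + b = 5·47.6 + 27 = 265.
SD(V) = |a|·SD(Y) = |5|·2.4 = 12.

variance of V = 144, μ_V = 265, SD(V) = 12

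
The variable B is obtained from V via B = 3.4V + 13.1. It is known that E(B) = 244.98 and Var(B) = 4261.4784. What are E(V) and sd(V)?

E(V) = 68.2, sd(V) = 19.2

From B = 3.4V + 13.1: E(B) = a·E(V) + b, so E(V) = (E(B) − b)/a = (244.98 − 13.1)/3.4 = 68.2.
sd(B) = √4261.4784 = 65.28.
sd(B) = |a|·sd(V), so sd(V) = 65.28/|3.4| = 19.2.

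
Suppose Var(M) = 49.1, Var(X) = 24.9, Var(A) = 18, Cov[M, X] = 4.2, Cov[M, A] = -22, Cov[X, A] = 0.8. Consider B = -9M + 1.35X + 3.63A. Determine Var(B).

Var(B) = 5602.92525

Var(B) = a²·Var(M) + b²·Var(X) + c²·Var(A) + 2ab·Cov[M, X] + 2ac·Cov[M, A] + 2bc·Cov[X, A], with a = -9, b = 1.35, c = 3.63.
= 3977.1 + 45.38025 + 237.1842 + (-102.06) + 1437.48 + 7.8408
= 5602.92525.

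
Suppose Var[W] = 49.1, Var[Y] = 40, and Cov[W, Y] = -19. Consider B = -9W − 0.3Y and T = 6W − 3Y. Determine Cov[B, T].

Cov[B, T] = -3094.2

By bilinearity, Cov[B, T] = ac·Var[W] + bd·Var[Y] + (ad+bc)·Cov[W, Y], with a=-9, b=-0.3, c=6, d=-3.
ac·Var[W] = (-9)·6·49.1 = -2651.4
bd·Var[Y] = (-0.3)·(-3)·40 = 36
(ad+bc)·Cov[W, Y] = (25.2)·(-19) = -478.8
Cov[B, T] = -2651.4 + 36 + (-478.8) = -3094.2.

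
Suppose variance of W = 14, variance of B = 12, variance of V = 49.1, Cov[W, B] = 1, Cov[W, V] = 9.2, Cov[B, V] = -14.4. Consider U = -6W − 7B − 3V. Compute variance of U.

variance of U = 1344.3

variance of U = a²·variance of W + b²·variance of B + c²·variance of V + 2ab·Cov[W, B] + 2ac·Cov[W, V] + 2bc·Cov[B, V], with a = -6, b = -7, c = -3.
= 504 + 588 + 441.9 + 84 + 331.2 + (-604.8)
= 1344.3.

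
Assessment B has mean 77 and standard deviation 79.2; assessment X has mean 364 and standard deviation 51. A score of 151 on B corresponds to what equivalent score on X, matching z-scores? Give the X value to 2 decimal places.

X = 411.65

z = (151 − 77)/79.2 ≈ 0.9343.
X = 364 + z·51 = 364 + (151 − 77)·51/79.2 ≈ 411.65.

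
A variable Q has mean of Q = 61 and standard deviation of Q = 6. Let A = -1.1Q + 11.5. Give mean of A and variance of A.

A = -1.1Q + 11.5 is linear with a = -1.1, b = 11.5.
mean of A = a·mean of Q + b = (-1.1)·61 + 11.5 = -55.6.
variance of Q = 6² = 36.
variance of A = a²·variance of Q = (-1.1)²·36 = 43.56 (the additive constant 11.5 does not affect variance).

mean of A = -55.6, variance of A = 43.56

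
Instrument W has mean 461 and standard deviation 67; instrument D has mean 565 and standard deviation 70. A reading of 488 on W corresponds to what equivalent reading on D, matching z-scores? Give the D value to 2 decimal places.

D = 593.21

z = (488 − 461)/67 ≈ 0.403.
D = 565 + z·70 = 565 + (488 − 461)·70/67 ≈ 593.21.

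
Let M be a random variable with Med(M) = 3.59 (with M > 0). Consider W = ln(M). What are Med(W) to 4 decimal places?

ln(M) is monotone on this domain, so Med(W) = ln(3.59) ≈ 1.2782.

Med(W) = 1.2782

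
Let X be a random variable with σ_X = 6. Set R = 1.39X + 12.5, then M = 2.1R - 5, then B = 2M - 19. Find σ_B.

σ_B = 35.028

σ_R = |1.39|·6 = 8.34.
σ_M = |2.1|·8.34 = 17.514.
σ_B = |2|·17.514 = 35.028.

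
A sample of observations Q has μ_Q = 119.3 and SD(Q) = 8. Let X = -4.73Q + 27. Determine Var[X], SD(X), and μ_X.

Var[X] = 1431.8656, SD(X) = 37.84, μ_X = -537.289

X = -4.73Q + 27 is linear with a = -4.73, b = 27.
Var[Q] = 8² = 64.
Var[X] = a²·Var[Q] = (-4.73)²·64 = 1431.8656 (the additive constant 27 does not affect variance).
SD(X) = |a|·SD(Q) = |-4.73|·8 = 37.84.
μ_X = a·μ_Q + b = (-4.73)·119.3 + 27 = -537.289.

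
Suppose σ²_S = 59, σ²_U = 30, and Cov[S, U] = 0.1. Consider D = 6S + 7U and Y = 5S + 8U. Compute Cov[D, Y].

Cov[D, Y] = 3458.3

By bilinearity, Cov[D, Y] = ac·σ²_S + bd·σ²_U + (ad+bc)·Cov[S, U], with a=6, b=7, c=5, d=8.
ac·σ²_S = 6·5·59 = 1770
bd·σ²_U = 7·8·30 = 1680
(ad+bc)·Cov[S, U] = (83)·0.1 = 8.3
Cov[D, Y] = 1770 + 1680 + 8.3 = 3458.3.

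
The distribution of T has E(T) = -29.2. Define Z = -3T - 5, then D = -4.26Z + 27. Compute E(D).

E(D) = -324.876

E(Z) = (-3)·(-29.2) + (-5) = 82.6.
E(D) = (-4.26)·82.6 + 27 = -324.876.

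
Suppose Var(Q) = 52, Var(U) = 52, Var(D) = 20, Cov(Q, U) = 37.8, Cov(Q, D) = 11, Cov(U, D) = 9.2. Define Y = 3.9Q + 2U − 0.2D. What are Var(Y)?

Var(Y) = a²·Var(Q) + b²·Var(U) + c²·Var(D) + 2ab·Cov(Q, U) + 2ac·Cov(Q, D) + 2bc·Cov(U, D), with a = 3.9, b = 2, c = -0.2.
= 790.92 + 208 + 0.8 + 589.68 + (-17.16) + (-7.36)
= 1564.88.

Var(Y) = 1564.88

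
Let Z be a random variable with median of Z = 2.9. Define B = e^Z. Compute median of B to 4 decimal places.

median of B = 18.1741

e^Z is monotone on this domain, so median of B = exp(2.9) ≈ 18.1741.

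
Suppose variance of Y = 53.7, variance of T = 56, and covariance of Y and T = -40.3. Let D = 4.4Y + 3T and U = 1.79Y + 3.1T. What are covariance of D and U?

covariance of D and U = 177.6382

By bilinearity, covariance of D and U = ac·variance of Y + bd·variance of T + (ad+bc)·covariance of Y and T, with a=4.4, b=3, c=1.79, d=3.1.
ac·variance of Y = 4.4·1.79·53.7 = 422.9412
bd·variance of T = 3·3.1·56 = 520.8
(ad+bc)·covariance of Y and T = (19.01)·(-40.3) = -766.103
covariance of D and U = 422.9412 + 520.8 + (-766.103) = 177.6382.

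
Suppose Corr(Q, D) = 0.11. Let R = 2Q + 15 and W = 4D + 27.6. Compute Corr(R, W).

Linear rescalings preserve correlation up to sign; here the slopes 2 and 4 have the same sign, so Corr(R, W) = Corr(Q, D) = 0.11.

Corr(R, W) = 0.11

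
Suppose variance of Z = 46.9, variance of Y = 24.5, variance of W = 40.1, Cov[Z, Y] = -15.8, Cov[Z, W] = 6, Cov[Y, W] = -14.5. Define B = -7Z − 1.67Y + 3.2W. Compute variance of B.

variance of B = 2293.82405

variance of B = a²·variance of Z + b²·variance of Y + c²·variance of W + 2ab·Cov[Z, Y] + 2ac·Cov[Z, W] + 2bc·Cov[Y, W], with a = -7, b = -1.67, c = 3.2.
= 2298.1 + 68.32805 + 410.624 + (-369.404) + (-268.8) + 154.976
= 2293.82405.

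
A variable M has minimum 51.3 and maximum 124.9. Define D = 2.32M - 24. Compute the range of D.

Range of M = 124.9 − 51.3 = 73.6.
Range(D) = |a|·Range(M) = |2.32|·73.6 = 170.752.

Range(D) = 170.752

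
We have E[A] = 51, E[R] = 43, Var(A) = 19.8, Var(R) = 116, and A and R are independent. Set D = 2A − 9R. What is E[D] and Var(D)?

E[D] = -285, Var(D) = 9475.2

E[D] = 2·E[A] + (-9)·E[R] = 2·51 + (-9)·43 = -285.
Var(D) = a²·Var(A) + b²·Var(R) + 2ab·covariance of A and R with a = 2, b = -9.
Independence gives covariance of A and R = 0.
= 2²·19.8 + (-9)²·116 + 2·2·(-9)·0
= 79.2 + 9396 + 0 = 9475.2.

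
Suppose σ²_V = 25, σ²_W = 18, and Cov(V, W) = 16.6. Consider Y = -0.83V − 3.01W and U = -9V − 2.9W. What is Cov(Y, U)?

By bilinearity, Cov(Y, U) = ac·σ²_V + bd·σ²_W + (ad+bc)·Cov(V, W), with a=-0.83, b=-3.01, c=-9, d=-2.9.
ac·σ²_V = (-0.83)·(-9)·25 = 186.75
bd·σ²_W = (-3.01)·(-2.9)·18 = 157.122
(ad+bc)·Cov(V, W) = (29.497)·16.6 = 489.6502
Cov(Y, U) = 186.75 + 157.122 + 489.6502 = 833.5222.

Cov(Y, U) = 833.5222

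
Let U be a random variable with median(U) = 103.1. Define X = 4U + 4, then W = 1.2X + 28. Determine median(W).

median(X) = 4·103.1 + 4 = 416.4.
median(W) = 1.2·416.4 + 28 = 527.68.

median(W) = 527.68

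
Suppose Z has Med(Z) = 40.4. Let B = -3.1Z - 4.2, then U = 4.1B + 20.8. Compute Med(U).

Med(U) = -509.904

Med(B) = (-3.1)·40.4 + (-4.2) = -129.44.
Med(U) = 4.1·(-129.44) + 20.8 = -509.904.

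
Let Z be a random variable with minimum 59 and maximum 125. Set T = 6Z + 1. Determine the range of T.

Range(T) = 396

Range of Z = 125 − 59 = 66.
Range(T) = |a|·Range(Z) = |6|·66 = 396.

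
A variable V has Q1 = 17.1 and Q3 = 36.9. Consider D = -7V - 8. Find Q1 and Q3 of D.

Q1(D) = -266.3, Q3(D) = -127.7

a = -7 < 0 reverses order: Q1(D) comes from Q3(V), Q3(D) from Q1(V).
Q1(D) = (-7)·36.9 + (-8) = -266.3; Q3(D) = (-7)·17.1 + (-8) = -127.7.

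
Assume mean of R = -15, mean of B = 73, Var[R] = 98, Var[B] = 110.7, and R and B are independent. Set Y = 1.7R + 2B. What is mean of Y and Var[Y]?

mean of Y = 120.5, Var[Y] = 726.02

mean of Y = 1.7·mean of R + 2·mean of B = 1.7·(-15) + 2·73 = 120.5.
Var[Y] = a²·Var[R] + b²·Var[B] + 2ab·Cov(R, B) with a = 1.7, b = 2.
Independence gives Cov(R, B) = 0.
= 1.7²·98 + 2²·110.7 + 2·1.7·2·0
= 283.22 + 442.8 + 0 = 726.02.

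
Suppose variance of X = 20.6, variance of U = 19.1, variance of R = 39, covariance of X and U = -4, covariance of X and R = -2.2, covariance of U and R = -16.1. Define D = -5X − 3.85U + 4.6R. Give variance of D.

variance of D = 2140.81175

variance of D = a²·variance of X + b²·variance of U + c²·variance of R + 2ab·covariance of X and U + 2ac·covariance of X and R + 2bc·covariance of U and R, with a = -5, b = -3.85, c = 4.6.
= 515 + 283.10975 + 825.24 + (-154) + 101.2 + 570.262
= 2140.81175.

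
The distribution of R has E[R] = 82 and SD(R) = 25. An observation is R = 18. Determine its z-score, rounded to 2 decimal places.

z = -2.56

z = (R − E[R]) / SD(R) = (18 − 82) / 25 = -2.56.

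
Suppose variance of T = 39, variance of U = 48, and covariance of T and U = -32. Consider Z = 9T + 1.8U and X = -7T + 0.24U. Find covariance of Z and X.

covariance of Z and X = -2102.184

By bilinearity, covariance of Z and X = ac·variance of T + bd·variance of U + (ad+bc)·covariance of T and U, with a=9, b=1.8, c=-7, d=0.24.
ac·variance of T = 9·(-7)·39 = -2457
bd·variance of U = 1.8·0.24·48 = 20.736
(ad+bc)·covariance of T and U = (-10.44)·(-32) = 334.08
covariance of Z and X = -2457 + 20.736 + 334.08 = -2102.184.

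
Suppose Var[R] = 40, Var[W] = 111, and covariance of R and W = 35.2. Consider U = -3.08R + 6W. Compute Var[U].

Var[U] = 3074.464

Var[U] = a²·Var[R] + b²·Var[W] + 2ab·covariance of R and W with a = -3.08, b = 6.
= (-3.08)²·40 + 6²·111 + 2·(-3.08)·6·35.2
= 379.456 + 3996 + (-1300.992) = 3074.464.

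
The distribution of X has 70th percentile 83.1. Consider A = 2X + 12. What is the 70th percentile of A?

Since a = 2 > 0 the transformation is increasing, so the 70th percentile of A = a·(P_{70} of X) + b = 2·83.1 + 12 = 178.2.

70th percentile of A = 178.2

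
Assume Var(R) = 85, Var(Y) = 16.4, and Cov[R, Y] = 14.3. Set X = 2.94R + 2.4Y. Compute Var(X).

Var(X) = 1030.9716

Var(X) = a²·Var(R) + b²·Var(Y) + 2ab·Cov[R, Y] with a = 2.94, b = 2.4.
= 2.94²·85 + 2.4²·16.4 + 2·2.94·2.4·14.3
= 734.706 + 94.464 + 201.8016 = 1030.9716.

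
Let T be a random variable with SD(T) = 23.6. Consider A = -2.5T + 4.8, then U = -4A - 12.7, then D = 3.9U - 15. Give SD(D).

SD(D) = 920.4

SD(A) = |-2.5|·23.6 = 59.
SD(U) = |-4|·59 = 236.
SD(D) = |3.9|·236 = 920.4.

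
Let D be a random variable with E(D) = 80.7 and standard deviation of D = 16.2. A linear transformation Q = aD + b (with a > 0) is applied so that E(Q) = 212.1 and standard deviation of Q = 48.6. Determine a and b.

a = 3, b = -30

standard deviation of Q = a·standard deviation of D (a > 0), so a = 48.6/16.2 = 3.
E(Q) = a·E(D) + b, so b = 212.1 − 3·80.7 = -30.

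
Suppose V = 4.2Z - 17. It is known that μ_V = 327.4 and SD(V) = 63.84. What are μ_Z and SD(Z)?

μ_Z = 82, SD(Z) = 15.2

From V = 4.2Z - 17: μ_V = a·μ_Z + b, so μ_Z = (μ_V − b)/a = (327.4 − (-17))/4.2 = 82.
SD(V) = |a|·SD(Z), so SD(Z) = 63.84/|4.2| = 15.2.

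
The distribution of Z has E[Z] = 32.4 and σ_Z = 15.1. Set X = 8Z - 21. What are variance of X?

X = 8Z - 21 is linear with a = 8, b = -21.
variance of Z = 15.1² = 228.01.
variance of X = a²·variance of Z = 8²·228.01 = 14592.64 (the additive constant -21 does not affect variance).

variance of X = 14592.64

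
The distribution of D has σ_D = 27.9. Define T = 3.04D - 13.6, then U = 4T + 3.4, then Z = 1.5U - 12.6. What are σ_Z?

σ_Z = 508.896

σ_T = |3.04|·27.9 = 84.816.
σ_U = |4|·84.816 = 339.264.
σ_Z = |1.5|·339.264 = 508.896.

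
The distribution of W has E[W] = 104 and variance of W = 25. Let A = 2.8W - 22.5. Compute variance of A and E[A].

variance of A = 196, E[A] = 268.7

A = 2.8W - 22.5 is linear with a = 2.8, b = -22.5.
variance of A = a²·variance of W = 2.8²·25 = 196 (the additive constant -22.5 does not affect variance).
E[A] = a·E[W] + b = 2.8·104 + (-22.5) = 268.7.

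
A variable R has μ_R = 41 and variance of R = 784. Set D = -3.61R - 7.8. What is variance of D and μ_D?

D = -3.61R - 7.8 is linear with a = -3.61, b = -7.8.
variance of D = a²·variance of R = (-3.61)²·784 = 10217.1664 (the additive constant -7.8 does not affect variance).
μ_D = a·μ_R + b = (-3.61)·41 + (-7.8) = -155.81.

variance of D = 10217.1664, μ_D = -155.81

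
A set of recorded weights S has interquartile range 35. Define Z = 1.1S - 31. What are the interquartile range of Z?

Under Z = aS + b, IQR(Z) = |a|·IQR(S) = |1.1|·35 = 38.5 (shifts cancel; spread scales by |a|).

IQR(Z) = 38.5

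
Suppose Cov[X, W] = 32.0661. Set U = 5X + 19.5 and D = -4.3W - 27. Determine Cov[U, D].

Cov[U, D] = -689.42115

Cov[U, D] = a·c·Cov[X, W] = 5·(-4.3)·32.0661 = -689.42115. Additive constants drop out.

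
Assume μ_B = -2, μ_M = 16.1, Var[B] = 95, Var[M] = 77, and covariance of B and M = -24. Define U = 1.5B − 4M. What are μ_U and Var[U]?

μ_U = -67.4, Var[U] = 1733.75

μ_U = 1.5·μ_B + (-4)·μ_M = 1.5·(-2) + (-4)·16.1 = -67.4.
Var[U] = a²·Var[B] + b²·Var[M] + 2ab·covariance of B and M with a = 1.5, b = -4.
= 1.5²·95 + (-4)²·77 + 2·1.5·(-4)·(-24)
= 213.75 + 1232 + 288 = 1733.75.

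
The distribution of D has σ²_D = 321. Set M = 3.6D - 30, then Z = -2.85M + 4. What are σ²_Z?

σ²_M = 3.6²·321 = 4160.16.
σ²_Z = (-2.85)²·4160.16 = 33790.8996.

σ²_Z = 33790.8996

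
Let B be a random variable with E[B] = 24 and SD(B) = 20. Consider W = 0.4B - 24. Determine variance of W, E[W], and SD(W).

variance of W = 64, E[W] = -14.4, SD(W) = 8

W = 0.4B - 24 is linear with a = 0.4, b = -24.
variance of B = 20² = 400.
variance of W = a²·variance of B = 0.4²·400 = 64 (the additive constant -24 does not affect variance).
E[W] = a·E[B] + b = 0.4·24 + (-24) = -14.4.
SD(W) = |a|·SD(B) = |0.4|·20 = 8.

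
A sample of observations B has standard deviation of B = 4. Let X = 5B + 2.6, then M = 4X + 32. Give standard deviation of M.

standard deviation of X = |5|·4 = 20.
standard deviation of M = |4|·20 = 80.

standard deviation of M = 80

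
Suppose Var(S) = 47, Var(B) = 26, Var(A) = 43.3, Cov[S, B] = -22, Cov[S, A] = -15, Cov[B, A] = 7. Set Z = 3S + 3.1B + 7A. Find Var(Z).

Var(Z) = 2059.16

Var(Z) = a²·Var(S) + b²·Var(B) + c²·Var(A) + 2ab·Cov[S, B] + 2ac·Cov[S, A] + 2bc·Cov[B, A], with a = 3, b = 3.1, c = 7.
= 423 + 249.86 + 2121.7 + (-409.2) + (-630) + 303.8
= 2059.16.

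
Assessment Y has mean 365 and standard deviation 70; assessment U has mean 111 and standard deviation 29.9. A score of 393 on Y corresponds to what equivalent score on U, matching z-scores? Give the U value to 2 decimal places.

U = 122.96

z = (393 − 365)/70 = 0.4.
U = 111 + z·29.9 = 111 + (393 − 365)·29.9/70 = 122.96.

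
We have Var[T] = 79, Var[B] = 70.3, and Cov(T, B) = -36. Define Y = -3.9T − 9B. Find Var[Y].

Var[Y] = a²·Var[T] + b²·Var[B] + 2ab·Cov(T, B) with a = -3.9, b = -9.
= (-3.9)²·79 + (-9)²·70.3 + 2·(-3.9)·(-9)·(-36)
= 1201.59 + 5694.3 + (-2527.2) = 4368.69.

Var[Y] = 4368.69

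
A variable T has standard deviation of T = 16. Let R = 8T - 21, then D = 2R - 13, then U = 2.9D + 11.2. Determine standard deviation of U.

standard deviation of R = |8|·16 = 128.
standard deviation of D = |2|·128 = 256.
standard deviation of U = |2.9|·256 = 742.4.

standard deviation of U = 742.4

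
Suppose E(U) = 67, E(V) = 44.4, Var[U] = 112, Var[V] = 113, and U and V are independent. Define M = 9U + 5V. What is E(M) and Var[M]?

E(M) = 825, Var[M] = 11897

E(M) = 9·E(U) + 5·E(V) = 9·67 + 5·44.4 = 825.
Var[M] = a²·Var[U] + b²·Var[V] + 2ab·Cov(U, V) with a = 9, b = 5.
Independence gives Cov(U, V) = 0.
= 9²·112 + 5²·113 + 2·9·5·0
= 9072 + 2825 + 0 = 11897.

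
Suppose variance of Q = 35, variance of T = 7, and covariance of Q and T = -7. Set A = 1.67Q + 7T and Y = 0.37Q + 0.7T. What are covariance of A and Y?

By bilinearity, covariance of A and Y = ac·variance of Q + bd·variance of T + (ad+bc)·covariance of Q and T, with a=1.67, b=7, c=0.37, d=0.7.
ac·variance of Q = 1.67·0.37·35 = 21.6265
bd·variance of T = 7·0.7·7 = 34.3
(ad+bc)·covariance of Q and T = (3.759)·(-7) = -26.313
covariance of A and Y = 21.6265 + 34.3 + (-26.313) = 29.6135.

covariance of A and Y = 29.6135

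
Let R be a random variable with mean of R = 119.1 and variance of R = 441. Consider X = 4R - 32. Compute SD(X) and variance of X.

X = 4R - 32 is linear with a = 4, b = -32.
SD(R) = √441 = 21.
SD(X) = |a|·SD(R) = |4|·21 = 84.
variance of X = a²·variance of R = 4²·441 = 7056 (the additive constant -32 does not affect variance).

SD(X) = 84, variance of X = 7056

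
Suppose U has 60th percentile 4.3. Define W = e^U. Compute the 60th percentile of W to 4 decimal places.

60th percentile of W = 73.6998

e^U is increasing, so P_{60}(W) = g(P_{60}(U)) ≈ 73.6998.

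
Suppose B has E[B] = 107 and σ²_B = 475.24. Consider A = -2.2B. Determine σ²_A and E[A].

σ²_A = 2300.1616, E[A] = -235.4

A = -2.2B is linear with a = -2.2, b = 0.
σ²_A = a²·σ²_B = (-2.2)²·475.24 = 2300.1616.
E[A] = a·E[B] + b = (-2.2)·107 = -235.4.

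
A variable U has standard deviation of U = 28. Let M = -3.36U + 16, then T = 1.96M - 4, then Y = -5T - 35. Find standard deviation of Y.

standard deviation of M = |-3.36|·28 = 94.08.
standard deviation of T = |1.96|·94.08 = 184.3968.
standard deviation of Y = |-5|·184.3968 = 921.984.

standard deviation of Y = 921.984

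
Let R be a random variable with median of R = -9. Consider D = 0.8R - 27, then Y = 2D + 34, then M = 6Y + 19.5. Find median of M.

median of M = -186.9

median of D = 0.8·(-9) + (-27) = -34.2.
median of Y = 2·(-34.2) + 34 = -34.4.
median of M = 6·(-34.4) + 19.5 = -186.9.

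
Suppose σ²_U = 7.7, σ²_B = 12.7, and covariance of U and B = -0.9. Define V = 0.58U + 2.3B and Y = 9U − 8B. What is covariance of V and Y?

covariance of V and Y = -207.94

By bilinearity, covariance of V and Y = ac·σ²_U + bd·σ²_B + (ad+bc)·covariance of U and B, with a=0.58, b=2.3, c=9, d=-8.
ac·σ²_U = 0.58·9·7.7 = 40.194
bd·σ²_B = 2.3·(-8)·12.7 = -233.68
(ad+bc)·covariance of U and B = (16.06)·(-0.9) = -14.454
covariance of V and Y = 40.194 + (-233.68) + (-14.454) = -207.94.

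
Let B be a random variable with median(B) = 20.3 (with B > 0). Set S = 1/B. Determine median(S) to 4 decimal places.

1/B is monotone on this domain, so median(S) = 1/(20.3) ≈ 0.0493.

median(S) = 0.0493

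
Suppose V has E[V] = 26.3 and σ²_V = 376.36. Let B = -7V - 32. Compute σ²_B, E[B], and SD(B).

B = -7V - 32 is linear with a = -7, b = -32.
σ²_B = a²·σ²_V = (-7)²·376.36 = 18441.64 (the additive constant -32 does not affect variance).
E[B] = a·E[V] + b = (-7)·26.3 + (-32) = -216.1.
SD(V) = √376.36 = 19.4.
SD(B) = |a|·SD(V) = |-7|·19.4 = 135.8.

σ²_B = 18441.64, E[B] = -216.1, SD(B) = 135.8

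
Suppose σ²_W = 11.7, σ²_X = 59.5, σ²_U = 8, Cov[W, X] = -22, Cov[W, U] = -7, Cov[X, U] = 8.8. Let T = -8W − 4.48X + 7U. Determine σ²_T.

σ²_T = a²·σ²_W + b²·σ²_X + c²·σ²_U + 2ab·Cov[W, X] + 2ac·Cov[W, U] + 2bc·Cov[X, U], with a = -8, b = -4.48, c = 7.
= 748.8 + 1194.1888 + 392 + (-1576.96) + 784 + (-551.936)
= 990.0928.

σ²_T = 990.0928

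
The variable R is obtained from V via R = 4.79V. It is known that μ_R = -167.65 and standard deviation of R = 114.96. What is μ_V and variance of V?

μ_V = -35, variance of V = 576

From R = 4.79V: μ_R = a·μ_V + b, so μ_V = (μ_R − b)/a = (-167.65 − 0)/4.79 = -35.
variance of R = 114.96² = 13215.8016.
variance of R = a²·variance of V, so variance of V = 13215.8016/4.79² = 576.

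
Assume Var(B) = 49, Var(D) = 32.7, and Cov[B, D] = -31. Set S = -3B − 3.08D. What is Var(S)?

Var(S) = 178.32528

Var(S) = a²·Var(B) + b²·Var(D) + 2ab·Cov[B, D] with a = -3, b = -3.08.
= (-3)²·49 + (-3.08)²·32.7 + 2·(-3)·(-3.08)·(-31)
= 441 + 310.20528 + (-572.88) = 178.32528.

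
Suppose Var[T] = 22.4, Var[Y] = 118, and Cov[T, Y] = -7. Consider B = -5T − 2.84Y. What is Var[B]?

Var[B] = 1312.9408

Var[B] = a²·Var[T] + b²·Var[Y] + 2ab·Cov[T, Y] with a = -5, b = -2.84.
= (-5)²·22.4 + (-2.84)²·118 + 2·(-5)·(-2.84)·(-7)
= 560 + 951.7408 + (-198.8) = 1312.9408.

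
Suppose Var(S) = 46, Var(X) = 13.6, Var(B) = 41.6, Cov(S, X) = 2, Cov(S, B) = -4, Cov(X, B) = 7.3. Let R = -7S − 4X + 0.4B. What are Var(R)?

Var(R) = a²·Var(S) + b²·Var(X) + c²·Var(B) + 2ab·Cov(S, X) + 2ac·Cov(S, B) + 2bc·Cov(X, B), with a = -7, b = -4, c = 0.4.
= 2254 + 217.6 + 6.656 + 112 + 22.4 + (-23.36)
= 2589.296.

Var(R) = 2589.296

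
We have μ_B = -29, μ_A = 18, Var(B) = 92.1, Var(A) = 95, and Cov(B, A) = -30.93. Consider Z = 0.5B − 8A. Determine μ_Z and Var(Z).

μ_Z = 0.5·μ_B + (-8)·μ_A = 0.5·(-29) + (-8)·18 = -158.5.
Var(Z) = a²·Var(B) + b²·Var(A) + 2ab·Cov(B, A) with a = 0.5, b = -8.
= 0.5²·92.1 + (-8)²·95 + 2·0.5·(-8)·(-30.93)
= 23.025 + 6080 + 247.44 = 6350.465.

μ_Z = -158.5, Var(Z) = 6350.465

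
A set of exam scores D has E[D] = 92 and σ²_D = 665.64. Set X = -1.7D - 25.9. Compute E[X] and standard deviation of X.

X = -1.7D - 25.9 is linear with a = -1.7, b = -25.9.
E[X] = a·E[D] + b = (-1.7)·92 + (-25.9) = -182.3.
standard deviation of D = √665.64 = 25.8.
standard deviation of X = |a|·standard deviation of D = |-1.7|·25.8 = 43.86.

E[X] = -182.3, standard deviation of X = 43.86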